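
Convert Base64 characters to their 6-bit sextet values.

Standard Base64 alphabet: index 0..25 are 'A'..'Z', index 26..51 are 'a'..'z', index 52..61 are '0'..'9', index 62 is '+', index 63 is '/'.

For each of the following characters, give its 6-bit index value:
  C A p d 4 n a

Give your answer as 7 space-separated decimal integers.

Answer: 2 0 41 29 56 39 26

Derivation:
'C': A..Z range, ord('C') − ord('A') = 2
'A': A..Z range, ord('A') − ord('A') = 0
'p': a..z range, 26 + ord('p') − ord('a') = 41
'd': a..z range, 26 + ord('d') − ord('a') = 29
'4': 0..9 range, 52 + ord('4') − ord('0') = 56
'n': a..z range, 26 + ord('n') − ord('a') = 39
'a': a..z range, 26 + ord('a') − ord('a') = 26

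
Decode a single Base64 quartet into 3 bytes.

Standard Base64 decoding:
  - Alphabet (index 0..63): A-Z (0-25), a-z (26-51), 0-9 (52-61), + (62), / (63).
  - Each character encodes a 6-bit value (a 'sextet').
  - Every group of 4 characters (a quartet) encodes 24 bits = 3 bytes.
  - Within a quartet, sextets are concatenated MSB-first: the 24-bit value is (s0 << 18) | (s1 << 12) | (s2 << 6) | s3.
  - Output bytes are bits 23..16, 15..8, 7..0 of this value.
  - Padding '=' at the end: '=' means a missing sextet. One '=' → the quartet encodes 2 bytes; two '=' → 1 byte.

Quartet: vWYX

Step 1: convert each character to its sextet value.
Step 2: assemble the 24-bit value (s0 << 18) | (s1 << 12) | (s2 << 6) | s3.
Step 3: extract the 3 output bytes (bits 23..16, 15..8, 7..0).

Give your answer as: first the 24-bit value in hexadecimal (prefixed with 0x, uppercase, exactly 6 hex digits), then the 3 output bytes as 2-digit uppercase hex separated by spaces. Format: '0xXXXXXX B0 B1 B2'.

Sextets: v=47, W=22, Y=24, X=23
24-bit: (47<<18) | (22<<12) | (24<<6) | 23
      = 0xBC0000 | 0x016000 | 0x000600 | 0x000017
      = 0xBD6617
Bytes: (v>>16)&0xFF=BD, (v>>8)&0xFF=66, v&0xFF=17

Answer: 0xBD6617 BD 66 17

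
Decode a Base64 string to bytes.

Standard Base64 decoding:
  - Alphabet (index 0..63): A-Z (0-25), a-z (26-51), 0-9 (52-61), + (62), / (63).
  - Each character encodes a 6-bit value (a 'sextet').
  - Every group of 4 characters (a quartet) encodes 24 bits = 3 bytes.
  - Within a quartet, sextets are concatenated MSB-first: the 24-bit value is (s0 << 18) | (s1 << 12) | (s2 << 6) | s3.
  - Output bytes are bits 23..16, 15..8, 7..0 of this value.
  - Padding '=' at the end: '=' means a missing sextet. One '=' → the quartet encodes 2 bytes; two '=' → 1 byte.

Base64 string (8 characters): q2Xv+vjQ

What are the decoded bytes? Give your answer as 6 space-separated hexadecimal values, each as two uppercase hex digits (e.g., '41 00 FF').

After char 0 ('q'=42): chars_in_quartet=1 acc=0x2A bytes_emitted=0
After char 1 ('2'=54): chars_in_quartet=2 acc=0xAB6 bytes_emitted=0
After char 2 ('X'=23): chars_in_quartet=3 acc=0x2AD97 bytes_emitted=0
After char 3 ('v'=47): chars_in_quartet=4 acc=0xAB65EF -> emit AB 65 EF, reset; bytes_emitted=3
After char 4 ('+'=62): chars_in_quartet=1 acc=0x3E bytes_emitted=3
After char 5 ('v'=47): chars_in_quartet=2 acc=0xFAF bytes_emitted=3
After char 6 ('j'=35): chars_in_quartet=3 acc=0x3EBE3 bytes_emitted=3
After char 7 ('Q'=16): chars_in_quartet=4 acc=0xFAF8D0 -> emit FA F8 D0, reset; bytes_emitted=6

Answer: AB 65 EF FA F8 D0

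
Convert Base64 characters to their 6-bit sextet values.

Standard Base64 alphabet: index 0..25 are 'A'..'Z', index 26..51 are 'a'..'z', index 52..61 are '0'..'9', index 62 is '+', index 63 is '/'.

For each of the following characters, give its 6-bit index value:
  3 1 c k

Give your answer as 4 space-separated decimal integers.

'3': 0..9 range, 52 + ord('3') − ord('0') = 55
'1': 0..9 range, 52 + ord('1') − ord('0') = 53
'c': a..z range, 26 + ord('c') − ord('a') = 28
'k': a..z range, 26 + ord('k') − ord('a') = 36

Answer: 55 53 28 36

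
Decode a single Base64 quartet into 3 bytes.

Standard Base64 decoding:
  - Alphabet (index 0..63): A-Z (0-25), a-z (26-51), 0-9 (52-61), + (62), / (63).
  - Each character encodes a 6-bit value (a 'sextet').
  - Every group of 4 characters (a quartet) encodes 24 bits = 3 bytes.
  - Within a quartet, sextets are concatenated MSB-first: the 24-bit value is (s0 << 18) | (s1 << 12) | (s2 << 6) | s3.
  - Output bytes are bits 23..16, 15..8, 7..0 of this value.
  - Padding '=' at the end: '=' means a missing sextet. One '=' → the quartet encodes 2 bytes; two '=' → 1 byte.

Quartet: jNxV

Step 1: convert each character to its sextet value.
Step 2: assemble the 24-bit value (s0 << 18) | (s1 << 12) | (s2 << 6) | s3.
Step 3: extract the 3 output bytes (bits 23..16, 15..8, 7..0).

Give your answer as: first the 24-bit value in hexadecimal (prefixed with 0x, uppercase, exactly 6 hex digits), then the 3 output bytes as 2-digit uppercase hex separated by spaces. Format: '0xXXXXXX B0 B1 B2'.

Answer: 0x8CDC55 8C DC 55

Derivation:
Sextets: j=35, N=13, x=49, V=21
24-bit: (35<<18) | (13<<12) | (49<<6) | 21
      = 0x8C0000 | 0x00D000 | 0x000C40 | 0x000015
      = 0x8CDC55
Bytes: (v>>16)&0xFF=8C, (v>>8)&0xFF=DC, v&0xFF=55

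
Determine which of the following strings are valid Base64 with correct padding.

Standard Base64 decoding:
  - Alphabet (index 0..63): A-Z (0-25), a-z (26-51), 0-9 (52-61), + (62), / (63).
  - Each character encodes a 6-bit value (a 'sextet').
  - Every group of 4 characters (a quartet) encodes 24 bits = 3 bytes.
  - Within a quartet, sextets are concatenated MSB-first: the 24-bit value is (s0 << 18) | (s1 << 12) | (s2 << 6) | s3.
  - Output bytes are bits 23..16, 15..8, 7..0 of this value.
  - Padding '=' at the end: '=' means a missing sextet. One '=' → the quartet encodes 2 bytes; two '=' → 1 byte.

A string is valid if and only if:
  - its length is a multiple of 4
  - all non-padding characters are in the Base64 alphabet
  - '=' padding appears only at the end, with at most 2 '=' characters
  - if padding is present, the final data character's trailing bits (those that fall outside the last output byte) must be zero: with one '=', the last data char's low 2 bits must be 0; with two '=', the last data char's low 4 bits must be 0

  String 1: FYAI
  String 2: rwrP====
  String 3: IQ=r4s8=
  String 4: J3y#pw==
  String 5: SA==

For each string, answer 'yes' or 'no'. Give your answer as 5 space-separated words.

Answer: yes no no no yes

Derivation:
String 1: 'FYAI' → valid
String 2: 'rwrP====' → invalid (4 pad chars (max 2))
String 3: 'IQ=r4s8=' → invalid (bad char(s): ['=']; '=' in middle)
String 4: 'J3y#pw==' → invalid (bad char(s): ['#'])
String 5: 'SA==' → valid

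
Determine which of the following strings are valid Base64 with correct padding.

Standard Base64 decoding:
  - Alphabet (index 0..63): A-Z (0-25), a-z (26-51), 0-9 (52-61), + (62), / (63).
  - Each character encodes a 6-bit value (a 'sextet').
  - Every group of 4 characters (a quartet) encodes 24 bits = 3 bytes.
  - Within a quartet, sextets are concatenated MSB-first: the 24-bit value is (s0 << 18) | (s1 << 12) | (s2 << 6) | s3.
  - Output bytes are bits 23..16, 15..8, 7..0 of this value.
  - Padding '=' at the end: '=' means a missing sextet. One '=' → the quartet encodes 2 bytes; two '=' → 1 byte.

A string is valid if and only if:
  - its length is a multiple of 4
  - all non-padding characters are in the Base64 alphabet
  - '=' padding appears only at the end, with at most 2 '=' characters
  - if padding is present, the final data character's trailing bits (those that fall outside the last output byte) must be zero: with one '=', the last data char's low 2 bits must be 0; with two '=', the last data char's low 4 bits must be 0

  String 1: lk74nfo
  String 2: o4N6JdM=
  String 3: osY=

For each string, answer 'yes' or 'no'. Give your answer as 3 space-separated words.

String 1: 'lk74nfo' → invalid (len=7 not mult of 4)
String 2: 'o4N6JdM=' → valid
String 3: 'osY=' → valid

Answer: no yes yes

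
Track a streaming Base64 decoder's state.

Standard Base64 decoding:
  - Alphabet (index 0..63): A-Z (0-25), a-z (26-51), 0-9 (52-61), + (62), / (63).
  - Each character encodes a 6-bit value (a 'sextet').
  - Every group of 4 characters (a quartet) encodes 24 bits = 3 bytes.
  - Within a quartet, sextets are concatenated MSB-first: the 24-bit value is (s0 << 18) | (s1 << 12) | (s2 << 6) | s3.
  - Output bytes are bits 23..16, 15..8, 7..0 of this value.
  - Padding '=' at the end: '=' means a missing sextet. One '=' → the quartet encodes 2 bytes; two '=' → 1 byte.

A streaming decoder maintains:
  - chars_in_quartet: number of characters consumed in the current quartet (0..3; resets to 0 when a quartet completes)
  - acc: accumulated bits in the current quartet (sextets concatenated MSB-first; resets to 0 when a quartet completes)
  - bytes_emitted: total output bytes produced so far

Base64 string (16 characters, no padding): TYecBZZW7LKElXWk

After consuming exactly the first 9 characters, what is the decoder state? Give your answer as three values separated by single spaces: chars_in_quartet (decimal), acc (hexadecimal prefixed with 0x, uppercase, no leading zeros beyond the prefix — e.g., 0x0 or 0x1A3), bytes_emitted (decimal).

Answer: 1 0x3B 6

Derivation:
After char 0 ('T'=19): chars_in_quartet=1 acc=0x13 bytes_emitted=0
After char 1 ('Y'=24): chars_in_quartet=2 acc=0x4D8 bytes_emitted=0
After char 2 ('e'=30): chars_in_quartet=3 acc=0x1361E bytes_emitted=0
After char 3 ('c'=28): chars_in_quartet=4 acc=0x4D879C -> emit 4D 87 9C, reset; bytes_emitted=3
After char 4 ('B'=1): chars_in_quartet=1 acc=0x1 bytes_emitted=3
After char 5 ('Z'=25): chars_in_quartet=2 acc=0x59 bytes_emitted=3
After char 6 ('Z'=25): chars_in_quartet=3 acc=0x1659 bytes_emitted=3
After char 7 ('W'=22): chars_in_quartet=4 acc=0x59656 -> emit 05 96 56, reset; bytes_emitted=6
After char 8 ('7'=59): chars_in_quartet=1 acc=0x3B bytes_emitted=6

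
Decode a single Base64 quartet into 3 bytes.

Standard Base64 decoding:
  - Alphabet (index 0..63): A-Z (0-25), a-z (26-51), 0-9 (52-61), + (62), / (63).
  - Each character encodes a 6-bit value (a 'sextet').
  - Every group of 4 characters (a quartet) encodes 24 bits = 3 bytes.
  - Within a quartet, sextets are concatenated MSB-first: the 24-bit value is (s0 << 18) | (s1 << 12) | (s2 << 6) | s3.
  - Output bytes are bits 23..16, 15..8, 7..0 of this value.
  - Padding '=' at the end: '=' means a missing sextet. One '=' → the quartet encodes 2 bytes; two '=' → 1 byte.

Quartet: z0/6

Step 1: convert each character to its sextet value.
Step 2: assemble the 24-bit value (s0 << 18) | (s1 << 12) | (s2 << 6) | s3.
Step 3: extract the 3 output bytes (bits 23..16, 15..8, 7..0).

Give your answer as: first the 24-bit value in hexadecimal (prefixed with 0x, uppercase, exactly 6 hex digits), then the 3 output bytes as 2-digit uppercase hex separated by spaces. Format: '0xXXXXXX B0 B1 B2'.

Answer: 0xCF4FFA CF 4F FA

Derivation:
Sextets: z=51, 0=52, /=63, 6=58
24-bit: (51<<18) | (52<<12) | (63<<6) | 58
      = 0xCC0000 | 0x034000 | 0x000FC0 | 0x00003A
      = 0xCF4FFA
Bytes: (v>>16)&0xFF=CF, (v>>8)&0xFF=4F, v&0xFF=FA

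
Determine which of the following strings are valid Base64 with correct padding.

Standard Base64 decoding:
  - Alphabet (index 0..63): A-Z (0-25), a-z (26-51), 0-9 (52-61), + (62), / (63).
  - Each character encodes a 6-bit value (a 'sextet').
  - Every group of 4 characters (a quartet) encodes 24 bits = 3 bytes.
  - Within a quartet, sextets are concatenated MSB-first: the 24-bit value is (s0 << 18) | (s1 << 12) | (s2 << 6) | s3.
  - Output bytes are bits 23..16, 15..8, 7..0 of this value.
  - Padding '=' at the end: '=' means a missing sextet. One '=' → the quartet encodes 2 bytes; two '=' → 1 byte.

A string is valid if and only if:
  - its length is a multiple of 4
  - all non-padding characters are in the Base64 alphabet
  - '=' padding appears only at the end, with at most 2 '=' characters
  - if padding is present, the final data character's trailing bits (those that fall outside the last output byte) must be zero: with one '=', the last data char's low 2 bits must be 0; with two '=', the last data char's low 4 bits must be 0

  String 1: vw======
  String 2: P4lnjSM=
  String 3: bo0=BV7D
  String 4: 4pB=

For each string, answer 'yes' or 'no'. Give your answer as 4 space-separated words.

String 1: 'vw======' → invalid (6 pad chars (max 2))
String 2: 'P4lnjSM=' → valid
String 3: 'bo0=BV7D' → invalid (bad char(s): ['=']; '=' in middle)
String 4: '4pB=' → invalid (bad trailing bits)

Answer: no yes no no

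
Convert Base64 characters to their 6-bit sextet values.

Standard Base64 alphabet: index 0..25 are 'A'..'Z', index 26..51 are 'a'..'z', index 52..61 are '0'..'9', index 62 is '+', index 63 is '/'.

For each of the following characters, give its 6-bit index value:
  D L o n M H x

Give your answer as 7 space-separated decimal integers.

Answer: 3 11 40 39 12 7 49

Derivation:
'D': A..Z range, ord('D') − ord('A') = 3
'L': A..Z range, ord('L') − ord('A') = 11
'o': a..z range, 26 + ord('o') − ord('a') = 40
'n': a..z range, 26 + ord('n') − ord('a') = 39
'M': A..Z range, ord('M') − ord('A') = 12
'H': A..Z range, ord('H') − ord('A') = 7
'x': a..z range, 26 + ord('x') − ord('a') = 49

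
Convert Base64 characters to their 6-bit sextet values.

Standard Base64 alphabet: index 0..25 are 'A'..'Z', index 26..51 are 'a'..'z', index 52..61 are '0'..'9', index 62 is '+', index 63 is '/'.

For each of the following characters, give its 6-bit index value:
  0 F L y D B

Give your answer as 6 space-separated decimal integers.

Answer: 52 5 11 50 3 1

Derivation:
'0': 0..9 range, 52 + ord('0') − ord('0') = 52
'F': A..Z range, ord('F') − ord('A') = 5
'L': A..Z range, ord('L') − ord('A') = 11
'y': a..z range, 26 + ord('y') − ord('a') = 50
'D': A..Z range, ord('D') − ord('A') = 3
'B': A..Z range, ord('B') − ord('A') = 1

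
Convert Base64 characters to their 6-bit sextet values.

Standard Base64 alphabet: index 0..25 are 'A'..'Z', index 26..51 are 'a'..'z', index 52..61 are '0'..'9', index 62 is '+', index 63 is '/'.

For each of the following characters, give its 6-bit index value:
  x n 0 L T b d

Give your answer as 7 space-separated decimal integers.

'x': a..z range, 26 + ord('x') − ord('a') = 49
'n': a..z range, 26 + ord('n') − ord('a') = 39
'0': 0..9 range, 52 + ord('0') − ord('0') = 52
'L': A..Z range, ord('L') − ord('A') = 11
'T': A..Z range, ord('T') − ord('A') = 19
'b': a..z range, 26 + ord('b') − ord('a') = 27
'd': a..z range, 26 + ord('d') − ord('a') = 29

Answer: 49 39 52 11 19 27 29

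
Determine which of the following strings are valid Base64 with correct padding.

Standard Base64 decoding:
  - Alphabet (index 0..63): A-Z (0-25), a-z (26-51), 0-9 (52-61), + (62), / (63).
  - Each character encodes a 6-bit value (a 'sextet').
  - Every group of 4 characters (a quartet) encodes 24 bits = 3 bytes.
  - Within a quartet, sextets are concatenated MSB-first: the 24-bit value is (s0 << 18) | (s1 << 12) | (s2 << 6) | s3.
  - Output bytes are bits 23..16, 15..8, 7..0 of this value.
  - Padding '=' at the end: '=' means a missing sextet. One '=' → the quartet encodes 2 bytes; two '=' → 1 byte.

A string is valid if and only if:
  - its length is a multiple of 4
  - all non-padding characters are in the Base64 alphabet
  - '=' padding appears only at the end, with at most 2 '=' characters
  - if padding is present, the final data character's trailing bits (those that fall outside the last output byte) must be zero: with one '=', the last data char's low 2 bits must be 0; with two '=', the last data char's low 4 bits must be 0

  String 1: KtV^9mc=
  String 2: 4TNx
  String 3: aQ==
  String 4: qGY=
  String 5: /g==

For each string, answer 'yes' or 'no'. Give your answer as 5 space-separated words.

String 1: 'KtV^9mc=' → invalid (bad char(s): ['^'])
String 2: '4TNx' → valid
String 3: 'aQ==' → valid
String 4: 'qGY=' → valid
String 5: '/g==' → valid

Answer: no yes yes yes yes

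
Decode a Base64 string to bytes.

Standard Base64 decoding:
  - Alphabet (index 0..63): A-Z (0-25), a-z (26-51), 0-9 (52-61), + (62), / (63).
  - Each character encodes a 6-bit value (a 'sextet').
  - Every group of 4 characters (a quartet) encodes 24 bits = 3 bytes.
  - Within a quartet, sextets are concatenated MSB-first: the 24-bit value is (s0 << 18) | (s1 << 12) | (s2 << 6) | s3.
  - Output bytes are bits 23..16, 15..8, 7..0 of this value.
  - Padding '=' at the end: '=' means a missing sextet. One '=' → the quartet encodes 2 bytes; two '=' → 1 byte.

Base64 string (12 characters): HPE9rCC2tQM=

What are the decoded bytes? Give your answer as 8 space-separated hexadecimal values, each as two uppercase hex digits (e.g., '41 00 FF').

After char 0 ('H'=7): chars_in_quartet=1 acc=0x7 bytes_emitted=0
After char 1 ('P'=15): chars_in_quartet=2 acc=0x1CF bytes_emitted=0
After char 2 ('E'=4): chars_in_quartet=3 acc=0x73C4 bytes_emitted=0
After char 3 ('9'=61): chars_in_quartet=4 acc=0x1CF13D -> emit 1C F1 3D, reset; bytes_emitted=3
After char 4 ('r'=43): chars_in_quartet=1 acc=0x2B bytes_emitted=3
After char 5 ('C'=2): chars_in_quartet=2 acc=0xAC2 bytes_emitted=3
After char 6 ('C'=2): chars_in_quartet=3 acc=0x2B082 bytes_emitted=3
After char 7 ('2'=54): chars_in_quartet=4 acc=0xAC20B6 -> emit AC 20 B6, reset; bytes_emitted=6
After char 8 ('t'=45): chars_in_quartet=1 acc=0x2D bytes_emitted=6
After char 9 ('Q'=16): chars_in_quartet=2 acc=0xB50 bytes_emitted=6
After char 10 ('M'=12): chars_in_quartet=3 acc=0x2D40C bytes_emitted=6
Padding '=': partial quartet acc=0x2D40C -> emit B5 03; bytes_emitted=8

Answer: 1C F1 3D AC 20 B6 B5 03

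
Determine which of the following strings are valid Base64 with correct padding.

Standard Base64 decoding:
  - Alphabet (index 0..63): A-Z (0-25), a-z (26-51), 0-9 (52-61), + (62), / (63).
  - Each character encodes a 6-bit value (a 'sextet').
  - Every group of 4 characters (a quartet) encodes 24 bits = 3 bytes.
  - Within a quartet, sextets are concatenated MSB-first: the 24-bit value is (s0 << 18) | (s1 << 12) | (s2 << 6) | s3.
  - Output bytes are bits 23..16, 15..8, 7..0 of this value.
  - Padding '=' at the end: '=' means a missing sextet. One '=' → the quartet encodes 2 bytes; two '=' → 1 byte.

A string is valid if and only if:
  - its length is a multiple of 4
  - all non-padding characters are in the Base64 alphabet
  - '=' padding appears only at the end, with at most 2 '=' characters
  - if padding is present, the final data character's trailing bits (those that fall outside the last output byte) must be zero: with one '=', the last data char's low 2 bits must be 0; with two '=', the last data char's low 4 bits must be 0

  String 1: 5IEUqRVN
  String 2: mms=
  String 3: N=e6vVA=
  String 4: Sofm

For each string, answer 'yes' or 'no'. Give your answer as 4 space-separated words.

String 1: '5IEUqRVN' → valid
String 2: 'mms=' → valid
String 3: 'N=e6vVA=' → invalid (bad char(s): ['=']; '=' in middle)
String 4: 'Sofm' → valid

Answer: yes yes no yes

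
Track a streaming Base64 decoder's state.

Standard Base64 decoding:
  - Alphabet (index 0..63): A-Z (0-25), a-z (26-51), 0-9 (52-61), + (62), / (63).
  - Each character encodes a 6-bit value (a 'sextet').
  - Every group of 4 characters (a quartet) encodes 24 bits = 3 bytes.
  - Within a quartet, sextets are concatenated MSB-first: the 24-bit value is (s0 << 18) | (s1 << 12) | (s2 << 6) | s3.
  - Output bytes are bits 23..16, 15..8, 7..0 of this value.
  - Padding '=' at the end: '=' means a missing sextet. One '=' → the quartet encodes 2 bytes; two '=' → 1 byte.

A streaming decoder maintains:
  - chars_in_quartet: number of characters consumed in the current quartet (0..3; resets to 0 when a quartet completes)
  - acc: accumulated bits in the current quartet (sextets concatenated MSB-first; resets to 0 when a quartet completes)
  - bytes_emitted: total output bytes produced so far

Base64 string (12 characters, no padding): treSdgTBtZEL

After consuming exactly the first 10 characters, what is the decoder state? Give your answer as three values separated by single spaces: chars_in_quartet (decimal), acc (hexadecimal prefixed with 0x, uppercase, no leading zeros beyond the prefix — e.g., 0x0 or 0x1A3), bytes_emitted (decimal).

After char 0 ('t'=45): chars_in_quartet=1 acc=0x2D bytes_emitted=0
After char 1 ('r'=43): chars_in_quartet=2 acc=0xB6B bytes_emitted=0
After char 2 ('e'=30): chars_in_quartet=3 acc=0x2DADE bytes_emitted=0
After char 3 ('S'=18): chars_in_quartet=4 acc=0xB6B792 -> emit B6 B7 92, reset; bytes_emitted=3
After char 4 ('d'=29): chars_in_quartet=1 acc=0x1D bytes_emitted=3
After char 5 ('g'=32): chars_in_quartet=2 acc=0x760 bytes_emitted=3
After char 6 ('T'=19): chars_in_quartet=3 acc=0x1D813 bytes_emitted=3
After char 7 ('B'=1): chars_in_quartet=4 acc=0x7604C1 -> emit 76 04 C1, reset; bytes_emitted=6
After char 8 ('t'=45): chars_in_quartet=1 acc=0x2D bytes_emitted=6
After char 9 ('Z'=25): chars_in_quartet=2 acc=0xB59 bytes_emitted=6

Answer: 2 0xB59 6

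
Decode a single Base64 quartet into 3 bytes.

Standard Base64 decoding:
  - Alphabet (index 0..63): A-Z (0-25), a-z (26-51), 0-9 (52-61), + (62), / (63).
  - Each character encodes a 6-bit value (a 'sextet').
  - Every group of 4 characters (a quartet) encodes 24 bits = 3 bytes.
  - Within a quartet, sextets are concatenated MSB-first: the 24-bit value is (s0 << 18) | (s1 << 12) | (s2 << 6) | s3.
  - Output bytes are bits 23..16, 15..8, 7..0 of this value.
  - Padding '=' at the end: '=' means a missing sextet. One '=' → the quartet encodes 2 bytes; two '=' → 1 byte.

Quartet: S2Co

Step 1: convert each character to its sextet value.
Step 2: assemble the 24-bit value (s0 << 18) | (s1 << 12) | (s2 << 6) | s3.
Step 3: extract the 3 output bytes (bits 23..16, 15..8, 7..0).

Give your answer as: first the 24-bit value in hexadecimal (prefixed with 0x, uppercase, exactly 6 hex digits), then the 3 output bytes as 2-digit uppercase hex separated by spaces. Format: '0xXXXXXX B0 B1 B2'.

Answer: 0x4B60A8 4B 60 A8

Derivation:
Sextets: S=18, 2=54, C=2, o=40
24-bit: (18<<18) | (54<<12) | (2<<6) | 40
      = 0x480000 | 0x036000 | 0x000080 | 0x000028
      = 0x4B60A8
Bytes: (v>>16)&0xFF=4B, (v>>8)&0xFF=60, v&0xFF=A8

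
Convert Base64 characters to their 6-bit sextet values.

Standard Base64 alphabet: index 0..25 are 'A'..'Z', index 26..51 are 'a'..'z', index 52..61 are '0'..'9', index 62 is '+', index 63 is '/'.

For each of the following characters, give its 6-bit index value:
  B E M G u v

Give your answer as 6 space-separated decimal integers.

'B': A..Z range, ord('B') − ord('A') = 1
'E': A..Z range, ord('E') − ord('A') = 4
'M': A..Z range, ord('M') − ord('A') = 12
'G': A..Z range, ord('G') − ord('A') = 6
'u': a..z range, 26 + ord('u') − ord('a') = 46
'v': a..z range, 26 + ord('v') − ord('a') = 47

Answer: 1 4 12 6 46 47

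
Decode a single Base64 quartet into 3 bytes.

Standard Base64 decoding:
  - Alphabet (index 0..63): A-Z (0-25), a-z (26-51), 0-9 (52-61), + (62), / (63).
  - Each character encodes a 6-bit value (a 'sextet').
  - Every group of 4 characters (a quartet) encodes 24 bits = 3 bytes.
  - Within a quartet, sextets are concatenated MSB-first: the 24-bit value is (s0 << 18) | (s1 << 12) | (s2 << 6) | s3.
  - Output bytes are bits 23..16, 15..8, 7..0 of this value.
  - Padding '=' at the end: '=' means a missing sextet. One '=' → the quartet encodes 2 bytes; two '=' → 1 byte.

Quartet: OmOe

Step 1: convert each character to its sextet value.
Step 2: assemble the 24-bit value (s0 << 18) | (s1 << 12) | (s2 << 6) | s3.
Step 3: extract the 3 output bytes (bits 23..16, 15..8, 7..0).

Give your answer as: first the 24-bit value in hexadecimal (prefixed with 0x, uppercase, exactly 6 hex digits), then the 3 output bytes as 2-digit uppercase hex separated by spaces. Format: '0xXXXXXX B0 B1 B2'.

Answer: 0x3A639E 3A 63 9E

Derivation:
Sextets: O=14, m=38, O=14, e=30
24-bit: (14<<18) | (38<<12) | (14<<6) | 30
      = 0x380000 | 0x026000 | 0x000380 | 0x00001E
      = 0x3A639E
Bytes: (v>>16)&0xFF=3A, (v>>8)&0xFF=63, v&0xFF=9E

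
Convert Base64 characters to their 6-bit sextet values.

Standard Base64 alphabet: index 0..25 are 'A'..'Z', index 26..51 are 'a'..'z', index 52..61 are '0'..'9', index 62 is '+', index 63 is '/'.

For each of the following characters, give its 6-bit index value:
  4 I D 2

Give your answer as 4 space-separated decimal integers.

Answer: 56 8 3 54

Derivation:
'4': 0..9 range, 52 + ord('4') − ord('0') = 56
'I': A..Z range, ord('I') − ord('A') = 8
'D': A..Z range, ord('D') − ord('A') = 3
'2': 0..9 range, 52 + ord('2') − ord('0') = 54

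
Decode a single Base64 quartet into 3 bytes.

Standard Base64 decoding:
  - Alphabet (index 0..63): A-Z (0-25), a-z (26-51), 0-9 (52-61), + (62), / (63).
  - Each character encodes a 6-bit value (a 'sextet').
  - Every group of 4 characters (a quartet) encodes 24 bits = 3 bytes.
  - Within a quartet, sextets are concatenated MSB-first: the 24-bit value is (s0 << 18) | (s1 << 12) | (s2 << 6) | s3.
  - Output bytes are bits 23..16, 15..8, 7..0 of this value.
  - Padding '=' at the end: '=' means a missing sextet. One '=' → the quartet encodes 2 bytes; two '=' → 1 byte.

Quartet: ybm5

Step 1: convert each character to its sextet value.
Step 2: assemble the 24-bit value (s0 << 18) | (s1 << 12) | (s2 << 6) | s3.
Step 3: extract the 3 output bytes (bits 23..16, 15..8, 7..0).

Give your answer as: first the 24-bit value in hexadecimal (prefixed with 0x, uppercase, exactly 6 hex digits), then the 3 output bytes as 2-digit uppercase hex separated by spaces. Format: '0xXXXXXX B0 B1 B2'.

Answer: 0xC9B9B9 C9 B9 B9

Derivation:
Sextets: y=50, b=27, m=38, 5=57
24-bit: (50<<18) | (27<<12) | (38<<6) | 57
      = 0xC80000 | 0x01B000 | 0x000980 | 0x000039
      = 0xC9B9B9
Bytes: (v>>16)&0xFF=C9, (v>>8)&0xFF=B9, v&0xFF=B9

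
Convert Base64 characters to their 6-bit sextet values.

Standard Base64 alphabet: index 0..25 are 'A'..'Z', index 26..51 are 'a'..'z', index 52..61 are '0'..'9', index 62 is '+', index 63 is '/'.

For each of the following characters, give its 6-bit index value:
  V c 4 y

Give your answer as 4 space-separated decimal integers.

Answer: 21 28 56 50

Derivation:
'V': A..Z range, ord('V') − ord('A') = 21
'c': a..z range, 26 + ord('c') − ord('a') = 28
'4': 0..9 range, 52 + ord('4') − ord('0') = 56
'y': a..z range, 26 + ord('y') − ord('a') = 50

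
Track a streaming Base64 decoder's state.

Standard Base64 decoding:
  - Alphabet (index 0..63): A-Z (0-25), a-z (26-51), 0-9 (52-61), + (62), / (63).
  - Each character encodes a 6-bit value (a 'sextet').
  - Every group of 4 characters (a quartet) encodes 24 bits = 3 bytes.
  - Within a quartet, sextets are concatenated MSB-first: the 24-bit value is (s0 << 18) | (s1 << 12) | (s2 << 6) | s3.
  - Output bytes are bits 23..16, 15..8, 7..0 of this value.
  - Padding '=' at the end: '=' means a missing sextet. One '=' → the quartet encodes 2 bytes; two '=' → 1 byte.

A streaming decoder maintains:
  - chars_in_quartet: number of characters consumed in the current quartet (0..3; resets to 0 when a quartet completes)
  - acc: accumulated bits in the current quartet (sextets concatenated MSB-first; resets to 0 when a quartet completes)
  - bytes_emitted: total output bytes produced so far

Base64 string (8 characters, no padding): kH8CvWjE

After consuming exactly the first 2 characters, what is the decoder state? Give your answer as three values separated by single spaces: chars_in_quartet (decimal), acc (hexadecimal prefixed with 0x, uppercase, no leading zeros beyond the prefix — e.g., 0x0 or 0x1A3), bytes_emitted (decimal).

Answer: 2 0x907 0

Derivation:
After char 0 ('k'=36): chars_in_quartet=1 acc=0x24 bytes_emitted=0
After char 1 ('H'=7): chars_in_quartet=2 acc=0x907 bytes_emitted=0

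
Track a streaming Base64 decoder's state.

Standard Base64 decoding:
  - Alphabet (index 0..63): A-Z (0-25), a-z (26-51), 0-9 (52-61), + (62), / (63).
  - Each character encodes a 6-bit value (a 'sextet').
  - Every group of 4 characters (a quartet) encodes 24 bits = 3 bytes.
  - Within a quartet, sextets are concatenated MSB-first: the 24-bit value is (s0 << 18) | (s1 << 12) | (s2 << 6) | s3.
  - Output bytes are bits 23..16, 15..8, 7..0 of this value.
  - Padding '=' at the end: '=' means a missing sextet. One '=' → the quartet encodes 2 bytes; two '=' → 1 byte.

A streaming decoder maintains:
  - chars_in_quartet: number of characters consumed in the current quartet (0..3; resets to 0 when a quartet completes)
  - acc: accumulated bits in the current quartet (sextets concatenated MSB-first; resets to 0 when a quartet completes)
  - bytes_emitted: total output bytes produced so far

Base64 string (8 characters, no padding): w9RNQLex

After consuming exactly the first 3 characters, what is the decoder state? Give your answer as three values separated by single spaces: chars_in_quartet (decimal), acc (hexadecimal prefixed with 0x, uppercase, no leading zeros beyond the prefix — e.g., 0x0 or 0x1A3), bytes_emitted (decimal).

After char 0 ('w'=48): chars_in_quartet=1 acc=0x30 bytes_emitted=0
After char 1 ('9'=61): chars_in_quartet=2 acc=0xC3D bytes_emitted=0
After char 2 ('R'=17): chars_in_quartet=3 acc=0x30F51 bytes_emitted=0

Answer: 3 0x30F51 0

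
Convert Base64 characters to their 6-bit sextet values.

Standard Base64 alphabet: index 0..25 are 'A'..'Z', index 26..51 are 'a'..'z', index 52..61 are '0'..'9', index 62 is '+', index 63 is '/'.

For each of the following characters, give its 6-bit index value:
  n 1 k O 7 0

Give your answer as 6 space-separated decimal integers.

'n': a..z range, 26 + ord('n') − ord('a') = 39
'1': 0..9 range, 52 + ord('1') − ord('0') = 53
'k': a..z range, 26 + ord('k') − ord('a') = 36
'O': A..Z range, ord('O') − ord('A') = 14
'7': 0..9 range, 52 + ord('7') − ord('0') = 59
'0': 0..9 range, 52 + ord('0') − ord('0') = 52

Answer: 39 53 36 14 59 52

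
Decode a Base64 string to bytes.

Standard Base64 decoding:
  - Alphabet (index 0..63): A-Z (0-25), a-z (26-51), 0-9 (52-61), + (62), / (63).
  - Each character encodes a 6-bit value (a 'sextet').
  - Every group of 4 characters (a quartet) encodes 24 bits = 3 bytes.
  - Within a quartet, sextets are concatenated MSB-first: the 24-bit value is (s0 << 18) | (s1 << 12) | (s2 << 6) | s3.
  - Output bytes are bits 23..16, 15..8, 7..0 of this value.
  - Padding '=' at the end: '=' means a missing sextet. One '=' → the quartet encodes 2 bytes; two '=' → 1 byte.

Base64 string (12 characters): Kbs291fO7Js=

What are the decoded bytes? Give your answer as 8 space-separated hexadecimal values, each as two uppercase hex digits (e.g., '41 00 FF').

Answer: 29 BB 36 F7 57 CE EC 9B

Derivation:
After char 0 ('K'=10): chars_in_quartet=1 acc=0xA bytes_emitted=0
After char 1 ('b'=27): chars_in_quartet=2 acc=0x29B bytes_emitted=0
After char 2 ('s'=44): chars_in_quartet=3 acc=0xA6EC bytes_emitted=0
After char 3 ('2'=54): chars_in_quartet=4 acc=0x29BB36 -> emit 29 BB 36, reset; bytes_emitted=3
After char 4 ('9'=61): chars_in_quartet=1 acc=0x3D bytes_emitted=3
After char 5 ('1'=53): chars_in_quartet=2 acc=0xF75 bytes_emitted=3
After char 6 ('f'=31): chars_in_quartet=3 acc=0x3DD5F bytes_emitted=3
After char 7 ('O'=14): chars_in_quartet=4 acc=0xF757CE -> emit F7 57 CE, reset; bytes_emitted=6
After char 8 ('7'=59): chars_in_quartet=1 acc=0x3B bytes_emitted=6
After char 9 ('J'=9): chars_in_quartet=2 acc=0xEC9 bytes_emitted=6
After char 10 ('s'=44): chars_in_quartet=3 acc=0x3B26C bytes_emitted=6
Padding '=': partial quartet acc=0x3B26C -> emit EC 9B; bytes_emitted=8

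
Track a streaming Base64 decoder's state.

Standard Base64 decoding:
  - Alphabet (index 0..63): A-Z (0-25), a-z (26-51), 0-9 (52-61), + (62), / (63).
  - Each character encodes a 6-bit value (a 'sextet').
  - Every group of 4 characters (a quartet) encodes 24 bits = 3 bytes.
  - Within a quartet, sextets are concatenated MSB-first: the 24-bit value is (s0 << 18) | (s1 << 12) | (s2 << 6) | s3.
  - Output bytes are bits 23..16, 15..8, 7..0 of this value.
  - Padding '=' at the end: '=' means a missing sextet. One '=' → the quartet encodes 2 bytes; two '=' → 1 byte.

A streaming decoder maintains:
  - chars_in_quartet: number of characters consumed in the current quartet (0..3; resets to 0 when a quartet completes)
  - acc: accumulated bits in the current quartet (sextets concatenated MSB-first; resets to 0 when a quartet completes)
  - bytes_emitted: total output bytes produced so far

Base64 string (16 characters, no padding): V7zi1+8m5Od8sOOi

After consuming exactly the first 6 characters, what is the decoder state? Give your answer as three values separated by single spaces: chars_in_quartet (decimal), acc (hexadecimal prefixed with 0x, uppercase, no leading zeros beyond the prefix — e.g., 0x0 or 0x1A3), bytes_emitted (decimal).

Answer: 2 0xD7E 3

Derivation:
After char 0 ('V'=21): chars_in_quartet=1 acc=0x15 bytes_emitted=0
After char 1 ('7'=59): chars_in_quartet=2 acc=0x57B bytes_emitted=0
After char 2 ('z'=51): chars_in_quartet=3 acc=0x15EF3 bytes_emitted=0
After char 3 ('i'=34): chars_in_quartet=4 acc=0x57BCE2 -> emit 57 BC E2, reset; bytes_emitted=3
After char 4 ('1'=53): chars_in_quartet=1 acc=0x35 bytes_emitted=3
After char 5 ('+'=62): chars_in_quartet=2 acc=0xD7E bytes_emitted=3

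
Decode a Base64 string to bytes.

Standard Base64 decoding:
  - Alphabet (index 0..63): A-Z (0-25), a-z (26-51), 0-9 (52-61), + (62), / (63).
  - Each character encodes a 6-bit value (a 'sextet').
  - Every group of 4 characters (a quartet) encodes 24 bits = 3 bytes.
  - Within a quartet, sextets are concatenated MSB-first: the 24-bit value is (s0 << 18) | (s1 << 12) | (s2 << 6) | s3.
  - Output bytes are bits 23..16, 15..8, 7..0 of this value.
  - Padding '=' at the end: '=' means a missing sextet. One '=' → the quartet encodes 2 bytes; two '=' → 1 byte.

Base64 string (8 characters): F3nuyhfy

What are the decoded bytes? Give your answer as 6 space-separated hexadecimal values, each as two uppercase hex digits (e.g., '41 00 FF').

After char 0 ('F'=5): chars_in_quartet=1 acc=0x5 bytes_emitted=0
After char 1 ('3'=55): chars_in_quartet=2 acc=0x177 bytes_emitted=0
After char 2 ('n'=39): chars_in_quartet=3 acc=0x5DE7 bytes_emitted=0
After char 3 ('u'=46): chars_in_quartet=4 acc=0x1779EE -> emit 17 79 EE, reset; bytes_emitted=3
After char 4 ('y'=50): chars_in_quartet=1 acc=0x32 bytes_emitted=3
After char 5 ('h'=33): chars_in_quartet=2 acc=0xCA1 bytes_emitted=3
After char 6 ('f'=31): chars_in_quartet=3 acc=0x3285F bytes_emitted=3
After char 7 ('y'=50): chars_in_quartet=4 acc=0xCA17F2 -> emit CA 17 F2, reset; bytes_emitted=6

Answer: 17 79 EE CA 17 F2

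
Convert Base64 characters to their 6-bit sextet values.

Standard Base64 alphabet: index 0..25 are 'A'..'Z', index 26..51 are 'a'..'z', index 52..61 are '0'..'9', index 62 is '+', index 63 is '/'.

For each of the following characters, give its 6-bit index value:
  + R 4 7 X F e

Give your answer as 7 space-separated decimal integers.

Answer: 62 17 56 59 23 5 30

Derivation:
'+': index 62
'R': A..Z range, ord('R') − ord('A') = 17
'4': 0..9 range, 52 + ord('4') − ord('0') = 56
'7': 0..9 range, 52 + ord('7') − ord('0') = 59
'X': A..Z range, ord('X') − ord('A') = 23
'F': A..Z range, ord('F') − ord('A') = 5
'e': a..z range, 26 + ord('e') − ord('a') = 30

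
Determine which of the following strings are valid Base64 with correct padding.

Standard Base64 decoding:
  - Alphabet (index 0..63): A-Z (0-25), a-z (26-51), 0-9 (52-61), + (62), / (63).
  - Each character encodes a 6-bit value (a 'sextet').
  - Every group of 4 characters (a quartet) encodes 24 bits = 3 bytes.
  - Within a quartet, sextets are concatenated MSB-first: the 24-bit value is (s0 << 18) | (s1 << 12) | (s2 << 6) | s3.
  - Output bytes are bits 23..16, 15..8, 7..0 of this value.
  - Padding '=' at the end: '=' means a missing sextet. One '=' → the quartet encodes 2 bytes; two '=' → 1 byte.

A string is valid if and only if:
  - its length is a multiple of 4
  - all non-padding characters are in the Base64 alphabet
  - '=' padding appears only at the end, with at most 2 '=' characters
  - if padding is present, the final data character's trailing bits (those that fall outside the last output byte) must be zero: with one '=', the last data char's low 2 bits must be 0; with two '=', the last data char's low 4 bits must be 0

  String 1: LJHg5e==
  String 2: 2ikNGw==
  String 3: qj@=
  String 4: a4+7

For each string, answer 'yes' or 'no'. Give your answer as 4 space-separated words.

Answer: no yes no yes

Derivation:
String 1: 'LJHg5e==' → invalid (bad trailing bits)
String 2: '2ikNGw==' → valid
String 3: 'qj@=' → invalid (bad char(s): ['@'])
String 4: 'a4+7' → valid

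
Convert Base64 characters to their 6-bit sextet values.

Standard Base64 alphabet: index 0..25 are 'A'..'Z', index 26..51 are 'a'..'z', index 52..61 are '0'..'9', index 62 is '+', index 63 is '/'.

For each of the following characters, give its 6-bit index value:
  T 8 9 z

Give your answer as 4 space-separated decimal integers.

'T': A..Z range, ord('T') − ord('A') = 19
'8': 0..9 range, 52 + ord('8') − ord('0') = 60
'9': 0..9 range, 52 + ord('9') − ord('0') = 61
'z': a..z range, 26 + ord('z') − ord('a') = 51

Answer: 19 60 61 51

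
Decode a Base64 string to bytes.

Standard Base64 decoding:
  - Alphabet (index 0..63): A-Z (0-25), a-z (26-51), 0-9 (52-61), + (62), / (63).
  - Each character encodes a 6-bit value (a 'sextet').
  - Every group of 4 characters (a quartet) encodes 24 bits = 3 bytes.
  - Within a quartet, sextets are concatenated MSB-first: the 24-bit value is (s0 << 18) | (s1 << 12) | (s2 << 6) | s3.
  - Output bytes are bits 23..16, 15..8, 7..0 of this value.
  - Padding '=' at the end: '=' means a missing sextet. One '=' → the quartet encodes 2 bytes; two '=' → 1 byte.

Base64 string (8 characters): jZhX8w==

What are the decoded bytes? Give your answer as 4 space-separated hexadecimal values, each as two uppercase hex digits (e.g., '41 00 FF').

After char 0 ('j'=35): chars_in_quartet=1 acc=0x23 bytes_emitted=0
After char 1 ('Z'=25): chars_in_quartet=2 acc=0x8D9 bytes_emitted=0
After char 2 ('h'=33): chars_in_quartet=3 acc=0x23661 bytes_emitted=0
After char 3 ('X'=23): chars_in_quartet=4 acc=0x8D9857 -> emit 8D 98 57, reset; bytes_emitted=3
After char 4 ('8'=60): chars_in_quartet=1 acc=0x3C bytes_emitted=3
After char 5 ('w'=48): chars_in_quartet=2 acc=0xF30 bytes_emitted=3
Padding '==': partial quartet acc=0xF30 -> emit F3; bytes_emitted=4

Answer: 8D 98 57 F3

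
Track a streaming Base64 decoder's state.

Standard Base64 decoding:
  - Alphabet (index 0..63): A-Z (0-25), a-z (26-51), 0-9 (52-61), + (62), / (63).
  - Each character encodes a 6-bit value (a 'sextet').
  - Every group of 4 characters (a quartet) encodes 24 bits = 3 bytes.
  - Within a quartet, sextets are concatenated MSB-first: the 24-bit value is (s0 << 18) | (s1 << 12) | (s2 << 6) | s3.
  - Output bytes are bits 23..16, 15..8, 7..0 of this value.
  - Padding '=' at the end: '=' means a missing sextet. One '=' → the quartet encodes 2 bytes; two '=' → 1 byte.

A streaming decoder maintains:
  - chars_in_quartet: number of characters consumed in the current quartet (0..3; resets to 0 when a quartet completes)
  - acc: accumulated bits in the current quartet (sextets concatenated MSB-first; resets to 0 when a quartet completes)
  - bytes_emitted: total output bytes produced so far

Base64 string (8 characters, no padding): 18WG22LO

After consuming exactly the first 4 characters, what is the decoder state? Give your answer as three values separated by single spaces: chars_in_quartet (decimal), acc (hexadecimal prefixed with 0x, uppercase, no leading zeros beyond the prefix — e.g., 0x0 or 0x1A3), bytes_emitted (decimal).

After char 0 ('1'=53): chars_in_quartet=1 acc=0x35 bytes_emitted=0
After char 1 ('8'=60): chars_in_quartet=2 acc=0xD7C bytes_emitted=0
After char 2 ('W'=22): chars_in_quartet=3 acc=0x35F16 bytes_emitted=0
After char 3 ('G'=6): chars_in_quartet=4 acc=0xD7C586 -> emit D7 C5 86, reset; bytes_emitted=3

Answer: 0 0x0 3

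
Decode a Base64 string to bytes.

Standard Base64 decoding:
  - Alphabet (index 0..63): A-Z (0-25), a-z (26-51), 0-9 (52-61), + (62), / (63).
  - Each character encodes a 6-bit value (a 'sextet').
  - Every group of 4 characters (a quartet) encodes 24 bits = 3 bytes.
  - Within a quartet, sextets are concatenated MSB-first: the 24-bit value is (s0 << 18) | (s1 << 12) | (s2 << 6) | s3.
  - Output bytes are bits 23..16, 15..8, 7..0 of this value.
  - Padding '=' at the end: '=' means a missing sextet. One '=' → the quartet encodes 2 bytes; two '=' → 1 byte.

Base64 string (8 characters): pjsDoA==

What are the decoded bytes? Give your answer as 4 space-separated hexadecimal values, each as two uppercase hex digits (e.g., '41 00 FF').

After char 0 ('p'=41): chars_in_quartet=1 acc=0x29 bytes_emitted=0
After char 1 ('j'=35): chars_in_quartet=2 acc=0xA63 bytes_emitted=0
After char 2 ('s'=44): chars_in_quartet=3 acc=0x298EC bytes_emitted=0
After char 3 ('D'=3): chars_in_quartet=4 acc=0xA63B03 -> emit A6 3B 03, reset; bytes_emitted=3
After char 4 ('o'=40): chars_in_quartet=1 acc=0x28 bytes_emitted=3
After char 5 ('A'=0): chars_in_quartet=2 acc=0xA00 bytes_emitted=3
Padding '==': partial quartet acc=0xA00 -> emit A0; bytes_emitted=4

Answer: A6 3B 03 A0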